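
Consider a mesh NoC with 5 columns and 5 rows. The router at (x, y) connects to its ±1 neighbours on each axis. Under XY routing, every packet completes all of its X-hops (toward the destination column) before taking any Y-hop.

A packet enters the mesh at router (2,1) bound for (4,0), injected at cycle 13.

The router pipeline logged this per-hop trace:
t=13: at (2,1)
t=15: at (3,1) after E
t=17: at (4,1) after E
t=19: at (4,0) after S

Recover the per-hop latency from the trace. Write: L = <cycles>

L = 2

cyc[1] − cyc[0] = 15 − 13 = 2.
That increment is L by definition: L = 2.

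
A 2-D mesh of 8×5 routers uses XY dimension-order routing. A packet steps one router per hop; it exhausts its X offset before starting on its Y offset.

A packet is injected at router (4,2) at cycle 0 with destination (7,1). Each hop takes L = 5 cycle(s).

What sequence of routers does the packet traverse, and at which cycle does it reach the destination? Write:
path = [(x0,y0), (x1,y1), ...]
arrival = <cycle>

path = [(4,2), (5,2), (6,2), (7,2), (7,1)]
arrival = 20

src (4,2)  cyc=0
E→(5,2)  cyc=5
E→(6,2)  cyc=10
E→(7,2)  cyc=15
S→(7,1)  cyc=20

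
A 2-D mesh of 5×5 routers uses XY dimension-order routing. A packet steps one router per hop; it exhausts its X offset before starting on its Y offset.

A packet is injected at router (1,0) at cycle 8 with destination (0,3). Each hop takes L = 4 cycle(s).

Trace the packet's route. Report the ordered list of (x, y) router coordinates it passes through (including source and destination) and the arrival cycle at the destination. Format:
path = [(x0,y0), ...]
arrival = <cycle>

path = [(1,0), (0,0), (0,1), (0,2), (0,3)]
arrival = 24

#0 — 1,0 | c8
#1 — 0,0 | c12 | W
#2 — 0,1 | c16 | N
#3 — 0,2 | c20 | N
#4 — 0,3 | c24 | N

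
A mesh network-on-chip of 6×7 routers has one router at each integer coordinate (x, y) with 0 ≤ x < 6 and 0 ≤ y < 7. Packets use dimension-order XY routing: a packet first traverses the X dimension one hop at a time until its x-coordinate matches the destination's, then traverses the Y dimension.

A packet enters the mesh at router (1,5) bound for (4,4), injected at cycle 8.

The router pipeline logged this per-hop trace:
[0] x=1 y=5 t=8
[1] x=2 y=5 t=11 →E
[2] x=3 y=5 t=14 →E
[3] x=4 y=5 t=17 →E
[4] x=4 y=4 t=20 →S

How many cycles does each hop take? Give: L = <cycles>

Δcyc across hop 0→1: 11 − 8 = 3.
That increment is L by definition: L = 3.

L = 3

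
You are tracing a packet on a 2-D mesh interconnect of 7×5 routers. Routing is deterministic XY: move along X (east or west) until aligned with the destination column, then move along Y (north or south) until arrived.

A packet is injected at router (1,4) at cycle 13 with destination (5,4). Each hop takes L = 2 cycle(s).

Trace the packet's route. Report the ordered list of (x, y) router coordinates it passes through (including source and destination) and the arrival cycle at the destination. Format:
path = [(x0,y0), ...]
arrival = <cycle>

path = [(1,4), (2,4), (3,4), (4,4), (5,4)]
arrival = 21

[0] x=1 y=4 t=13
[1] x=2 y=4 t=15 →E
[2] x=3 y=4 t=17 →E
[3] x=4 y=4 t=19 →E
[4] x=5 y=4 t=21 →E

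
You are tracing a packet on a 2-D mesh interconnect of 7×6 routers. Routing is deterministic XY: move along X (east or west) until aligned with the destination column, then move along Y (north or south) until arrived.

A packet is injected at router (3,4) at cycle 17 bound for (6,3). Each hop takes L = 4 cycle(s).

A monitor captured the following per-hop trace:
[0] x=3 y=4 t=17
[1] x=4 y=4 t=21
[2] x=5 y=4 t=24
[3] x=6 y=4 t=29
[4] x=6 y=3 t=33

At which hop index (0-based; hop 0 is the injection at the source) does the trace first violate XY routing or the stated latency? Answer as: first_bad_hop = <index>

hop 1: step (+1,+0), +4 cyc — ok
hop 2: step (+1,+0), +3 cyc — BAD: Δcyc=3≠L

first_bad_hop = 2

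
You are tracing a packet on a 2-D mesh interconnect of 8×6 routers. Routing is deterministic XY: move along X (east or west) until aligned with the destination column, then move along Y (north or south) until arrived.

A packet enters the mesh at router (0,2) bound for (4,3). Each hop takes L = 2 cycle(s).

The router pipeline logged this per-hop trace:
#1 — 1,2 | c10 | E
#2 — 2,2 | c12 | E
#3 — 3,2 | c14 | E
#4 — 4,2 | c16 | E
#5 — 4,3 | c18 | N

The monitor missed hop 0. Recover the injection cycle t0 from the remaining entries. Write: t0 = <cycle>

t0 = 8

At hop 1 the cycle is 10; in general cyc_k = t0 + kL.
Subtract one hop: t0 = 10 − 2 = 8.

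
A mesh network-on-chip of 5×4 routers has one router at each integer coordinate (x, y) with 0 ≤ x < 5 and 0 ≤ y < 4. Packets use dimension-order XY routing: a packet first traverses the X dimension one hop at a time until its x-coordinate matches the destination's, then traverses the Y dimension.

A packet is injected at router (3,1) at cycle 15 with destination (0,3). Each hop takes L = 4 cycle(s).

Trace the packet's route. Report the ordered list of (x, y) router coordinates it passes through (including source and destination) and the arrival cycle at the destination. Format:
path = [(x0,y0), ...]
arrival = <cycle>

path = [(3,1), (2,1), (1,1), (0,1), (0,2), (0,3)]
arrival = 35

[0] x=3 y=1 t=15
[1] x=2 y=1 t=19 →W
[2] x=1 y=1 t=23 →W
[3] x=0 y=1 t=27 →W
[4] x=0 y=2 t=31 →N
[5] x=0 y=3 t=35 →N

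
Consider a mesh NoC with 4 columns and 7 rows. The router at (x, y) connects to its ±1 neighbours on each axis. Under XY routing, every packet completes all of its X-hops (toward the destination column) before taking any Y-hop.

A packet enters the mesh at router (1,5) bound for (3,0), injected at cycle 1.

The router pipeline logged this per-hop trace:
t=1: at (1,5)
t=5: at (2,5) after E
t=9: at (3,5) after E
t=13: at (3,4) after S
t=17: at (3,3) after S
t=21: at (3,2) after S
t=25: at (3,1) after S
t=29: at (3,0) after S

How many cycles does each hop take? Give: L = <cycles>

cyc[1] − cyc[0] = 5 − 1 = 4.
That increment is L by definition: L = 4.

L = 4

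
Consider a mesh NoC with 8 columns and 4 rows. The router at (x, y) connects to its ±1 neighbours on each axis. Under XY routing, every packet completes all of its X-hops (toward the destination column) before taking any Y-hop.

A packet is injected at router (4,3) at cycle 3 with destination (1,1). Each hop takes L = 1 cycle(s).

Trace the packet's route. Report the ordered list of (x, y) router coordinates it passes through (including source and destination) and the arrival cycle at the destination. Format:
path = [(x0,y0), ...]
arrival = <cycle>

path = [(4,3), (3,3), (2,3), (1,3), (1,2), (1,1)]
arrival = 8

[0] x=4 y=3 t=3
[1] x=3 y=3 t=4 →W
[2] x=2 y=3 t=5 →W
[3] x=1 y=3 t=6 →W
[4] x=1 y=2 t=7 →S
[5] x=1 y=1 t=8 →S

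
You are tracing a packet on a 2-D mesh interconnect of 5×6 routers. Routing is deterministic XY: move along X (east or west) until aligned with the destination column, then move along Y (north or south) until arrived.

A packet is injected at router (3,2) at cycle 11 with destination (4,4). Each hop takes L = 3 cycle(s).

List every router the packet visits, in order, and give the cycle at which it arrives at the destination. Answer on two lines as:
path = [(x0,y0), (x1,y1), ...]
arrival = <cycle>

path = [(3,2), (4,2), (4,3), (4,4)]
arrival = 20

#0 — 3,2 | c11
#1 — 4,2 | c14 | E
#2 — 4,3 | c17 | N
#3 — 4,4 | c20 | N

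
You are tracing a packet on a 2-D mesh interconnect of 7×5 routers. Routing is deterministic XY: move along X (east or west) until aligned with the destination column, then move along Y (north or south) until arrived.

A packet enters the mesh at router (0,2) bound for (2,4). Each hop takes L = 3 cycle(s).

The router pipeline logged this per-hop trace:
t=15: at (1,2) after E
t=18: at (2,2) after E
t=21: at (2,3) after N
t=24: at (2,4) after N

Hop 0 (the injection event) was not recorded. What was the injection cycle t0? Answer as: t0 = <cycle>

The first recorded entry is hop 1 at cycle 15.
t0 = cyc[1] − L = 15 − 3 = 12.

t0 = 12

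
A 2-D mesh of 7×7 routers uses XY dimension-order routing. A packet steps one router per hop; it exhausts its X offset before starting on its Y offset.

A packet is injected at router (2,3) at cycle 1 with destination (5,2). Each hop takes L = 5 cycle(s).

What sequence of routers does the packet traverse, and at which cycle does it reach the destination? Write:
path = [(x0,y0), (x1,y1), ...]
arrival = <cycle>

path = [(2,3), (3,3), (4,3), (5,3), (5,2)]
arrival = 21

src (2,3)  cyc=1
E→(3,3)  cyc=6
E→(4,3)  cyc=11
E→(5,3)  cyc=16
S→(5,2)  cyc=21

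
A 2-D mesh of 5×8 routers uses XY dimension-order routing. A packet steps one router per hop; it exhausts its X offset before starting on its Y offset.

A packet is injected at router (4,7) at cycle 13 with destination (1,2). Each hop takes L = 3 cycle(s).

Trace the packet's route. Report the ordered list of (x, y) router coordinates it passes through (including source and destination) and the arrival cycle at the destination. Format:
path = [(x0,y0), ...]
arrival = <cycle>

  0. router=(4,7) cycle=13 (inject)
  1. router=(3,7) cycle=16 dir=W
  2. router=(2,7) cycle=19 dir=W
  3. router=(1,7) cycle=22 dir=W
  4. router=(1,6) cycle=25 dir=S
  5. router=(1,5) cycle=28 dir=S
  6. router=(1,4) cycle=31 dir=S
  7. router=(1,3) cycle=34 dir=S
  8. router=(1,2) cycle=37 dir=S

path = [(4,7), (3,7), (2,7), (1,7), (1,6), (1,5), (1,4), (1,3), (1,2)]
arrival = 37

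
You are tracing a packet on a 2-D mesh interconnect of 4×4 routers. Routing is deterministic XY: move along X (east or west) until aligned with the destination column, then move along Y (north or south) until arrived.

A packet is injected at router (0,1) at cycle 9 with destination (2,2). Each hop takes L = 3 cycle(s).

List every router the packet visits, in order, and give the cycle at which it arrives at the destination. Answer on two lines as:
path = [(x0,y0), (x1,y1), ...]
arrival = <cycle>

t=9: at (0,1)
t=12: at (1,1) after E
t=15: at (2,1) after E
t=18: at (2,2) after N

path = [(0,1), (1,1), (2,1), (2,2)]
arrival = 18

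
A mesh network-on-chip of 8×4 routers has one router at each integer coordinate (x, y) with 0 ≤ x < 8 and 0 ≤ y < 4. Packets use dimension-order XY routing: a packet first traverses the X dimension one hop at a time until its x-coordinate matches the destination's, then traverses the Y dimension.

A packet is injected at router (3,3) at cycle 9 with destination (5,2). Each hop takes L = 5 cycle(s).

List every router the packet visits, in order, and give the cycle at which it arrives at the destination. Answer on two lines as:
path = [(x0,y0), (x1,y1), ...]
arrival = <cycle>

  0. router=(3,3) cycle=9 (inject)
  1. router=(4,3) cycle=14 dir=E
  2. router=(5,3) cycle=19 dir=E
  3. router=(5,2) cycle=24 dir=S

path = [(3,3), (4,3), (5,3), (5,2)]
arrival = 24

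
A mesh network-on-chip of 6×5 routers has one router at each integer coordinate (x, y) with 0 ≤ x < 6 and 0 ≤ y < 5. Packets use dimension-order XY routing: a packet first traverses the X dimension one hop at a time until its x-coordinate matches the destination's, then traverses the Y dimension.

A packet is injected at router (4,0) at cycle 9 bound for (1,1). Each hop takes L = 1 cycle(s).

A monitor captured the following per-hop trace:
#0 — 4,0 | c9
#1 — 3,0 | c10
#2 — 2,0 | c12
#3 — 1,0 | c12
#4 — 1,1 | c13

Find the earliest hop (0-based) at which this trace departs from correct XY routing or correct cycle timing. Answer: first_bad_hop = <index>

check 1→ d=(-1,0) cyc+1: ok
check 2→ d=(-1,0) cyc+2: BAD: Δcyc=2≠L

first_bad_hop = 2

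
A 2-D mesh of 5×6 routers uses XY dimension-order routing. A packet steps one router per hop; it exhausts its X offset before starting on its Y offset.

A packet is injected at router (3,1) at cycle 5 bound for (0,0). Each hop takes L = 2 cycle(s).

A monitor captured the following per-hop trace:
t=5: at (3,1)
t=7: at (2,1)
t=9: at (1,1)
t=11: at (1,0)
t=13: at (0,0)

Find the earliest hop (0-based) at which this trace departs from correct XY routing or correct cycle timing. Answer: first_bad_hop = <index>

first_bad_hop = 3

  1: Δx=-1 Δy=+0 Δt=2 [ok]
  2: Δx=-1 Δy=+0 Δt=2 [ok]
  3: Δx=+0 Δy=-1 Δt=2 [BAD: Y-move but x=1≠0]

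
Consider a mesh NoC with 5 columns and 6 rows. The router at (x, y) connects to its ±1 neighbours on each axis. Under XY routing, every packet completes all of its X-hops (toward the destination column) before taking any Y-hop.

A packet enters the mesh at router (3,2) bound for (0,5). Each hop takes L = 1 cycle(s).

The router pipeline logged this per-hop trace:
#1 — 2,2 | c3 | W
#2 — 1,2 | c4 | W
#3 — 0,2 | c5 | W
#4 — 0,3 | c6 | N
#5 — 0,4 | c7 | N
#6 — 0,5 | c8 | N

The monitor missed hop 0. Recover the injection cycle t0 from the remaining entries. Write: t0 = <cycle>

At hop 1 the cycle is 3; in general cyc_k = t0 + kL.
Subtract one hop: t0 = 3 − 1 = 2.

t0 = 2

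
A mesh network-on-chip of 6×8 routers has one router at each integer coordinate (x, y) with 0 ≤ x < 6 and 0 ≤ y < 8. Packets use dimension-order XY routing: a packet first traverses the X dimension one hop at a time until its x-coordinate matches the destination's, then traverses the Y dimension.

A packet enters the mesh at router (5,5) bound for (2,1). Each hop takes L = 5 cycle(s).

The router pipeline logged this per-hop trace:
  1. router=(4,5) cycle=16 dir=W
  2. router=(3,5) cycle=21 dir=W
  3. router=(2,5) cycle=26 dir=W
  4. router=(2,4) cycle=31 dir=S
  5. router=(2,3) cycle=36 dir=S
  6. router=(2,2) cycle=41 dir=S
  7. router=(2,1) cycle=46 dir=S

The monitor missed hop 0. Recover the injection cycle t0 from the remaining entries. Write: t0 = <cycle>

t0 = 11

Hop 1 reached at cycle 16; hop k is at t0 + k·L.
t0 = cyc[1] − L = 16 − 5 = 11.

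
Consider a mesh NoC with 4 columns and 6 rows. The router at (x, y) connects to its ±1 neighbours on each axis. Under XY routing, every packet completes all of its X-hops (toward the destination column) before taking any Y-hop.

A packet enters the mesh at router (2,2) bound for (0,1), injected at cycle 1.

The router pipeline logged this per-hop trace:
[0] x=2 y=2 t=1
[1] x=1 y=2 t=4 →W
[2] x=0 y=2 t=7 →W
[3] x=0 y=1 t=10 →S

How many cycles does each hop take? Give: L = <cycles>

L = 3

cyc[1] − cyc[0] = 4 − 1 = 3.
One hop costs L cycles, so L = 3.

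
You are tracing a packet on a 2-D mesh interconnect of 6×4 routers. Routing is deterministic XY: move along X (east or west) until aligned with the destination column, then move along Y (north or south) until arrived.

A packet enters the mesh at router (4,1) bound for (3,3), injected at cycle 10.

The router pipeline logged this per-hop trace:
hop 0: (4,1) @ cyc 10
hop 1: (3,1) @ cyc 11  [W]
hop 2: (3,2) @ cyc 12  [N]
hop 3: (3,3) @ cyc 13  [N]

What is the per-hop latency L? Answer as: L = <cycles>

L = 1

Between hops 0 and 1 the cycle counter advances 11 − 10 = 1.
Per-hop latency L = Δcyc = 1.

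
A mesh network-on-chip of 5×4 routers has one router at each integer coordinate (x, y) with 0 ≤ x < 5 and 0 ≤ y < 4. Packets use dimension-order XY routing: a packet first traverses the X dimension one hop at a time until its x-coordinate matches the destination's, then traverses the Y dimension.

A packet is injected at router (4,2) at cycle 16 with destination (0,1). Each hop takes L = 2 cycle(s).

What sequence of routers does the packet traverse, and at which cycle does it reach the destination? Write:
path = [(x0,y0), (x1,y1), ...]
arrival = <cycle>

path = [(4,2), (3,2), (2,2), (1,2), (0,2), (0,1)]
arrival = 26

#0 — 4,2 | c16
#1 — 3,2 | c18 | W
#2 — 2,2 | c20 | W
#3 — 1,2 | c22 | W
#4 — 0,2 | c24 | W
#5 — 0,1 | c26 | S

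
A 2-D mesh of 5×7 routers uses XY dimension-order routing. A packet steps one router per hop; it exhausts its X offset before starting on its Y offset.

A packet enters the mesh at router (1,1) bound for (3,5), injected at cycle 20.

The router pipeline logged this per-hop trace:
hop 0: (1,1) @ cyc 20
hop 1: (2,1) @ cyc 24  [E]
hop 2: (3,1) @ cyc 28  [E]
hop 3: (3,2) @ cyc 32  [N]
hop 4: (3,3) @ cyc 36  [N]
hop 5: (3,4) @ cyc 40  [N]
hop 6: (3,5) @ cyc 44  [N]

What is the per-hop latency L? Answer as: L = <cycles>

cyc[1] − cyc[0] = 24 − 20 = 4.
That increment is L by definition: L = 4.

L = 4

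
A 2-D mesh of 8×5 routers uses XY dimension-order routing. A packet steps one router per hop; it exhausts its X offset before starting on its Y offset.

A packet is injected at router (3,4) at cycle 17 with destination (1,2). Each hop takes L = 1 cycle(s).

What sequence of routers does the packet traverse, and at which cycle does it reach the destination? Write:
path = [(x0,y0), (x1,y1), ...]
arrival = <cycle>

path = [(3,4), (2,4), (1,4), (1,3), (1,2)]
arrival = 21

[0] x=3 y=4 t=17
[1] x=2 y=4 t=18 →W
[2] x=1 y=4 t=19 →W
[3] x=1 y=3 t=20 →S
[4] x=1 y=2 t=21 →S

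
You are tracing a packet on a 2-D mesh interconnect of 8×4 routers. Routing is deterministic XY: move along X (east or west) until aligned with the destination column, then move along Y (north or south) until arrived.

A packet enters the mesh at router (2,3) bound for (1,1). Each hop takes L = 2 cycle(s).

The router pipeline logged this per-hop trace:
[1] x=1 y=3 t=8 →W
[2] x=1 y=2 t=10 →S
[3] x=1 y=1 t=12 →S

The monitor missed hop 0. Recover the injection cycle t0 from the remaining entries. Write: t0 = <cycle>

cyc[1] = 8 and cyc[k] = t0 + k·L for every k.
So t0 = 8 − 1·2 = 6.

t0 = 6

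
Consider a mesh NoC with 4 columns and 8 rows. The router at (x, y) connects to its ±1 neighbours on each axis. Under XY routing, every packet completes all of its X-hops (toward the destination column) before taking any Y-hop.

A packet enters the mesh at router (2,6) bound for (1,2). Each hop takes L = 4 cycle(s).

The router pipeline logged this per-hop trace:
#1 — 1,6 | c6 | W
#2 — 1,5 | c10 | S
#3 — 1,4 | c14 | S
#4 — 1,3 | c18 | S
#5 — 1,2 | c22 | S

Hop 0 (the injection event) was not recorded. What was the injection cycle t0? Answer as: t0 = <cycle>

t0 = 2

The first recorded entry is hop 1 at cycle 6.
t0 = cyc[1] − L = 6 − 4 = 2.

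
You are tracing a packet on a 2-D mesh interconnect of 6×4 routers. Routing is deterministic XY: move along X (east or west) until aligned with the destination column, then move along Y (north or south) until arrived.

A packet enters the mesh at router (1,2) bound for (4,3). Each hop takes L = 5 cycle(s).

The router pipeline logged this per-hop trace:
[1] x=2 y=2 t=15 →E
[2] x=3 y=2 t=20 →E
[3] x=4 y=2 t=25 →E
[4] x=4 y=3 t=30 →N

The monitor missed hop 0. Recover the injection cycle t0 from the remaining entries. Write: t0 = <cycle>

t0 = 10

Hop 1 reached at cycle 15; hop k is at t0 + k·L.
Therefore t0 = 15 − L = 10.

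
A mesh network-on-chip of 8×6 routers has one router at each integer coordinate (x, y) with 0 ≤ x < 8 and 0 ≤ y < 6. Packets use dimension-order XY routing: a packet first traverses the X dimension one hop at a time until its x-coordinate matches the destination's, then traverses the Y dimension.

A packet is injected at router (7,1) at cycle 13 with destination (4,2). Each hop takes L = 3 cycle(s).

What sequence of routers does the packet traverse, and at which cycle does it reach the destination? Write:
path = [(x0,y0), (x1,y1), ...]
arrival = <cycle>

t=13: at (7,1)
t=16: at (6,1) after W
t=19: at (5,1) after W
t=22: at (4,1) after W
t=25: at (4,2) after N

path = [(7,1), (6,1), (5,1), (4,1), (4,2)]
arrival = 25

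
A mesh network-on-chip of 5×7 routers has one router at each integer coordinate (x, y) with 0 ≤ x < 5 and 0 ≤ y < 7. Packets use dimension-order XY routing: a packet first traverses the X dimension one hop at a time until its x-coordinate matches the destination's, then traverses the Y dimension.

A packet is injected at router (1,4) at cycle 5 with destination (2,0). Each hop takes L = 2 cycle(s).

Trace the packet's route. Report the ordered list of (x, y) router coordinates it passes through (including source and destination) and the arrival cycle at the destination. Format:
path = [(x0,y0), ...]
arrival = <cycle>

#0 — 1,4 | c5
#1 — 2,4 | c7 | E
#2 — 2,3 | c9 | S
#3 — 2,2 | c11 | S
#4 — 2,1 | c13 | S
#5 — 2,0 | c15 | S

path = [(1,4), (2,4), (2,3), (2,2), (2,1), (2,0)]
arrival = 15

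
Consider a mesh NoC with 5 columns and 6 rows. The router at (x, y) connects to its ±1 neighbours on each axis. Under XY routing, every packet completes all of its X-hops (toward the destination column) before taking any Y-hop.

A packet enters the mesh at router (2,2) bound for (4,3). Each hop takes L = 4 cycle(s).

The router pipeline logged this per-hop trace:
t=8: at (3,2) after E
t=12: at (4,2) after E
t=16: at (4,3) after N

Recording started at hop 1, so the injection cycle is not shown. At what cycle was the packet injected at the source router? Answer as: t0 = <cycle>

t0 = 4

The first recorded entry is hop 1 at cycle 8.
t0 = cyc[1] − L = 8 − 4 = 4.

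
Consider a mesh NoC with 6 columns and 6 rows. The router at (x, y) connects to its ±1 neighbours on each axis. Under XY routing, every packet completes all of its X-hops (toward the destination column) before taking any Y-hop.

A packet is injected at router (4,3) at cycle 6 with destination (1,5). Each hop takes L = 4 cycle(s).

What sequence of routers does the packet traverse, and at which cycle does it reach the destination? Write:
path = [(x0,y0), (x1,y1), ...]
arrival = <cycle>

hop 0: (4,3) @ cyc 6
hop 1: (3,3) @ cyc 10  [W]
hop 2: (2,3) @ cyc 14  [W]
hop 3: (1,3) @ cyc 18  [W]
hop 4: (1,4) @ cyc 22  [N]
hop 5: (1,5) @ cyc 26  [N]

path = [(4,3), (3,3), (2,3), (1,3), (1,4), (1,5)]
arrival = 26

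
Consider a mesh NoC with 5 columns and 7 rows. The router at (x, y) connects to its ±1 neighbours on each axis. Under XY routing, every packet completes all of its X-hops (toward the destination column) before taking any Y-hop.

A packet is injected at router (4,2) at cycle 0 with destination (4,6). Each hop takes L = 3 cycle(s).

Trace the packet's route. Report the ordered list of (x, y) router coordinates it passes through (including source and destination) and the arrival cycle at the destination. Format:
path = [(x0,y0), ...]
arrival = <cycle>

src (4,2)  cyc=0
N→(4,3)  cyc=3
N→(4,4)  cyc=6
N→(4,5)  cyc=9
N→(4,6)  cyc=12

path = [(4,2), (4,3), (4,4), (4,5), (4,6)]
arrival = 12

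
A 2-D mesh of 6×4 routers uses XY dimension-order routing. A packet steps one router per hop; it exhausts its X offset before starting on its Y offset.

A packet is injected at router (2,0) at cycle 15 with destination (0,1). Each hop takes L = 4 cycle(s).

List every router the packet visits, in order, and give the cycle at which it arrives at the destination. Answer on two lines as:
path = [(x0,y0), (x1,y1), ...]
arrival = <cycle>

path = [(2,0), (1,0), (0,0), (0,1)]
arrival = 27

  0. router=(2,0) cycle=15 (inject)
  1. router=(1,0) cycle=19 dir=W
  2. router=(0,0) cycle=23 dir=W
  3. router=(0,1) cycle=27 dir=N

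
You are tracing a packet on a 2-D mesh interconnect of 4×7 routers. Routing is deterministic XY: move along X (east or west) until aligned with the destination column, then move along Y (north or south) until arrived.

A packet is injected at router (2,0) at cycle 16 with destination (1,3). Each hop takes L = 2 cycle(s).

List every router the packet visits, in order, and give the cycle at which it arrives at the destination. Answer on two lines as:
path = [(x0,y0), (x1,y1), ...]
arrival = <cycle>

  0. router=(2,0) cycle=16 (inject)
  1. router=(1,0) cycle=18 dir=W
  2. router=(1,1) cycle=20 dir=N
  3. router=(1,2) cycle=22 dir=N
  4. router=(1,3) cycle=24 dir=N

path = [(2,0), (1,0), (1,1), (1,2), (1,3)]
arrival = 24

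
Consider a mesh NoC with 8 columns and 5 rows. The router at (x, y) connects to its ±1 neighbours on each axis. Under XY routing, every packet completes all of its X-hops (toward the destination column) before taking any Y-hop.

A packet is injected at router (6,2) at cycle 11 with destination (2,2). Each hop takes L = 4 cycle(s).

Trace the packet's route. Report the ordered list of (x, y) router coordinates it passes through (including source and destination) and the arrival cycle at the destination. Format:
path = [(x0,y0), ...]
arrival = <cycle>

path = [(6,2), (5,2), (4,2), (3,2), (2,2)]
arrival = 27

  0. router=(6,2) cycle=11 (inject)
  1. router=(5,2) cycle=15 dir=W
  2. router=(4,2) cycle=19 dir=W
  3. router=(3,2) cycle=23 dir=W
  4. router=(2,2) cycle=27 dir=W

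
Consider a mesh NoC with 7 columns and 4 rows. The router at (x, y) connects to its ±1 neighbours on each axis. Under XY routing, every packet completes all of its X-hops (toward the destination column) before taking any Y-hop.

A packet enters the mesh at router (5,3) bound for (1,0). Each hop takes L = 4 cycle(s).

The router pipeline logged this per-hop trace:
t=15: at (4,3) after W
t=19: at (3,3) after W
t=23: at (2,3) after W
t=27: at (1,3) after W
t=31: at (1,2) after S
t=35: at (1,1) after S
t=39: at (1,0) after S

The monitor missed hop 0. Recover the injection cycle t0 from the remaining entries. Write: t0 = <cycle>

t0 = 11

Hop 1 reached at cycle 15; hop k is at t0 + k·L.
Subtract one hop: t0 = 15 − 4 = 11.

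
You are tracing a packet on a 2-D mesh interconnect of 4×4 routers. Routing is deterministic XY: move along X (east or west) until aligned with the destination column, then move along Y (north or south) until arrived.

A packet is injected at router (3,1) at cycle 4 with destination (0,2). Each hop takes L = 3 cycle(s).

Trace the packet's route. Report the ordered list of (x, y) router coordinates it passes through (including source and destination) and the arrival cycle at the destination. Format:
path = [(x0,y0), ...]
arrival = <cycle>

path = [(3,1), (2,1), (1,1), (0,1), (0,2)]
arrival = 16

t=4: at (3,1)
t=7: at (2,1) after W
t=10: at (1,1) after W
t=13: at (0,1) after W
t=16: at (0,2) after N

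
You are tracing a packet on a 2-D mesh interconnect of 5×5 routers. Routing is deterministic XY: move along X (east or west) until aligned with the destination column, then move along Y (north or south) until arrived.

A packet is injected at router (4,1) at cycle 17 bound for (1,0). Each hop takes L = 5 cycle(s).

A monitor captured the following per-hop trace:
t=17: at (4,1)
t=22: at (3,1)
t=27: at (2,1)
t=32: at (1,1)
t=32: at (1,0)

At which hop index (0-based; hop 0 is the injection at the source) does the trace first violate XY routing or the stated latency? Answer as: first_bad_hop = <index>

first_bad_hop = 4

[1] (-1,+0) / 5c ⇒ ok
[2] (-1,+0) / 5c ⇒ ok
[3] (-1,+0) / 5c ⇒ ok
[4] (+0,-1) / 0c ⇒ BAD: Δcyc=0≠L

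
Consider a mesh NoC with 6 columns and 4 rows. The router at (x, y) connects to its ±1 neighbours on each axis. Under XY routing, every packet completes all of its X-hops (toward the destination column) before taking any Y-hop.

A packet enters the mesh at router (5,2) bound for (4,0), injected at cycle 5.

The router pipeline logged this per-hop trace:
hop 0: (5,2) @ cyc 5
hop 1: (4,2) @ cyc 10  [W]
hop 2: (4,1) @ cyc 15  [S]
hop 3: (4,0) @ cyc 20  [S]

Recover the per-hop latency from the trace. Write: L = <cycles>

L = 5

Between hops 0 and 1 the cycle counter advances 10 − 5 = 5.
Each hop adds L, hence L = 5.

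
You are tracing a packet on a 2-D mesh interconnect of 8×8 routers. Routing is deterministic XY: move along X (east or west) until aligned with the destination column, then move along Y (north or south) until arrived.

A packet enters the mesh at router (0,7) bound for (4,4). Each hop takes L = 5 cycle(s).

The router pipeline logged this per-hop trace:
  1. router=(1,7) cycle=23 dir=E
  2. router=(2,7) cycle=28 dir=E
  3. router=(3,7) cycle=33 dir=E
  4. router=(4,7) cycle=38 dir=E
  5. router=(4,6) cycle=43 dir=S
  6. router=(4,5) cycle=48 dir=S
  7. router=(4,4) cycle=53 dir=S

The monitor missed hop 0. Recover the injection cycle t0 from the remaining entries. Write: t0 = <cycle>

Hop 1 reached at cycle 23; hop k is at t0 + k·L.
Subtract one hop: t0 = 23 − 5 = 18.

t0 = 18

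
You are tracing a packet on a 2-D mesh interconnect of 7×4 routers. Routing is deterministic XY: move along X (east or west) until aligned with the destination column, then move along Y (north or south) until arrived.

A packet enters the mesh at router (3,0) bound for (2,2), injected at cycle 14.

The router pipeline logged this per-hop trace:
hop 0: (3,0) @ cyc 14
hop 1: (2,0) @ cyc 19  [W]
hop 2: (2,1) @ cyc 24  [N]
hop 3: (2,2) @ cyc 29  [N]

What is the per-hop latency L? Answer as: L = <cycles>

L = 5

From hop 0 (14) to hop 1 (19): +5 cycles.
That increment is L by definition: L = 5.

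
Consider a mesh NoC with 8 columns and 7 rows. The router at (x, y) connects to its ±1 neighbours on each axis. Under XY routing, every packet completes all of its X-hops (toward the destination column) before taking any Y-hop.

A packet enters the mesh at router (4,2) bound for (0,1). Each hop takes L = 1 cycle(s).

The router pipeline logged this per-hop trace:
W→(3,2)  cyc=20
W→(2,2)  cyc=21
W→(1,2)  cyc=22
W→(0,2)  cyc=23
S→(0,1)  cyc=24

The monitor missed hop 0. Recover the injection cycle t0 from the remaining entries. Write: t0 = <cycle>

The first recorded entry is hop 1 at cycle 20.
t0 = cyc[1] − L = 20 − 1 = 19.

t0 = 19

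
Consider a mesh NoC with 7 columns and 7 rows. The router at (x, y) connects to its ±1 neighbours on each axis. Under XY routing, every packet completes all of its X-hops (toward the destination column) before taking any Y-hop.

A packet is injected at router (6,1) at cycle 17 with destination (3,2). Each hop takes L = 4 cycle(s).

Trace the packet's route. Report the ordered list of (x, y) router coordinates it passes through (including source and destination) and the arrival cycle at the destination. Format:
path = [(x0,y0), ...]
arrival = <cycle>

path = [(6,1), (5,1), (4,1), (3,1), (3,2)]
arrival = 33

[0] x=6 y=1 t=17
[1] x=5 y=1 t=21 →W
[2] x=4 y=1 t=25 →W
[3] x=3 y=1 t=29 →W
[4] x=3 y=2 t=33 →N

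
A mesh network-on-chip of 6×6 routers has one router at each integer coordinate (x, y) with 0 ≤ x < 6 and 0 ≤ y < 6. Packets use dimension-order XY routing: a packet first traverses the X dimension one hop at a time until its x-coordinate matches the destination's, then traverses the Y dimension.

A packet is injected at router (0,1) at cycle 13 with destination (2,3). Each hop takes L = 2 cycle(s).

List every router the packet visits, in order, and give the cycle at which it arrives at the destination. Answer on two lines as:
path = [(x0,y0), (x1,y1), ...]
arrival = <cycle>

[0] x=0 y=1 t=13
[1] x=1 y=1 t=15 →E
[2] x=2 y=1 t=17 →E
[3] x=2 y=2 t=19 →N
[4] x=2 y=3 t=21 →N

path = [(0,1), (1,1), (2,1), (2,2), (2,3)]
arrival = 21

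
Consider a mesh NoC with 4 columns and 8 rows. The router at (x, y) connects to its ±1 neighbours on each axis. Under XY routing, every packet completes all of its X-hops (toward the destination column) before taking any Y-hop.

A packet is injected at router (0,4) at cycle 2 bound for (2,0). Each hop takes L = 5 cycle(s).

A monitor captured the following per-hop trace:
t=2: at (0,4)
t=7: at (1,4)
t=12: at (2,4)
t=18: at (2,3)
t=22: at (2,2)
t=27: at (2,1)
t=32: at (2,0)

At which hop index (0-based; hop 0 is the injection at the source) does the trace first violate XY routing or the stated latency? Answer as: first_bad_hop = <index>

first_bad_hop = 3

hop 1: step (+1,+0), +5 cyc — ok
hop 2: step (+1,+0), +5 cyc — ok
hop 3: step (+0,-1), +6 cyc — BAD: Δcyc=6≠L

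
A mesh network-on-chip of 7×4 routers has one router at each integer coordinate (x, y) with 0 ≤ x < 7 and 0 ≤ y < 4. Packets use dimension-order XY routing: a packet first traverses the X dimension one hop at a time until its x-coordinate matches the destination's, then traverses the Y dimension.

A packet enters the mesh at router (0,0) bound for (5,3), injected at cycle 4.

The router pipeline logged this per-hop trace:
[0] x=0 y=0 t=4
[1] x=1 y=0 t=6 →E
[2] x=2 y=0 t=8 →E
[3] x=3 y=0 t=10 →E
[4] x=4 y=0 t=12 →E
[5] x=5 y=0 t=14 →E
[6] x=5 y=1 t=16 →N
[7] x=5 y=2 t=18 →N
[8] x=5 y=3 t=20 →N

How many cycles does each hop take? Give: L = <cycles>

L = 2

Between hops 0 and 1 the cycle counter advances 6 − 4 = 2.
Each hop adds L, hence L = 2.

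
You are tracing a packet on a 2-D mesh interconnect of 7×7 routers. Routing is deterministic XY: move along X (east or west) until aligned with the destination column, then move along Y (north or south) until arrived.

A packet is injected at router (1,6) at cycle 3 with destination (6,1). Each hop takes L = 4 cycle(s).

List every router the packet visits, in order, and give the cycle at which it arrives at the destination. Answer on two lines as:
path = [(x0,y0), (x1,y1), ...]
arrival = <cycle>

src (1,6)  cyc=3
E→(2,6)  cyc=7
E→(3,6)  cyc=11
E→(4,6)  cyc=15
E→(5,6)  cyc=19
E→(6,6)  cyc=23
S→(6,5)  cyc=27
S→(6,4)  cyc=31
S→(6,3)  cyc=35
S→(6,2)  cyc=39
S→(6,1)  cyc=43

path = [(1,6), (2,6), (3,6), (4,6), (5,6), (6,6), (6,5), (6,4), (6,3), (6,2), (6,1)]
arrival = 43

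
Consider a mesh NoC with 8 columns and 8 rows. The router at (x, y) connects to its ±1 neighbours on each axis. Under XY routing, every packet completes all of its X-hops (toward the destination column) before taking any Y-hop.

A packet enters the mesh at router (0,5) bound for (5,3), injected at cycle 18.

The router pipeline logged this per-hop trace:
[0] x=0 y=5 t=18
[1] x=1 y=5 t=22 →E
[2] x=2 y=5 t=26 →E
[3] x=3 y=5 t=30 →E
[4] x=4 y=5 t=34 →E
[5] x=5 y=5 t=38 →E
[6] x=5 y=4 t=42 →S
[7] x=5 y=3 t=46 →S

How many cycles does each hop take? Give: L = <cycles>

From hop 0 (18) to hop 1 (22): +4 cycles.
One hop costs L cycles, so L = 4.

L = 4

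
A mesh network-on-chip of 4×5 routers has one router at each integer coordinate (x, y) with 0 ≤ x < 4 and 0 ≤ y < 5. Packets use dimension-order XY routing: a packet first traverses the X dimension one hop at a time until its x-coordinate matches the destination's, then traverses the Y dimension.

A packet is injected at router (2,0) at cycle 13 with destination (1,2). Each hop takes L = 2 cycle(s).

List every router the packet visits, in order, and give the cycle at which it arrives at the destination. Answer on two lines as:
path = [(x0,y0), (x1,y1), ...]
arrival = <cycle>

[0] x=2 y=0 t=13
[1] x=1 y=0 t=15 →W
[2] x=1 y=1 t=17 →N
[3] x=1 y=2 t=19 →N

path = [(2,0), (1,0), (1,1), (1,2)]
arrival = 19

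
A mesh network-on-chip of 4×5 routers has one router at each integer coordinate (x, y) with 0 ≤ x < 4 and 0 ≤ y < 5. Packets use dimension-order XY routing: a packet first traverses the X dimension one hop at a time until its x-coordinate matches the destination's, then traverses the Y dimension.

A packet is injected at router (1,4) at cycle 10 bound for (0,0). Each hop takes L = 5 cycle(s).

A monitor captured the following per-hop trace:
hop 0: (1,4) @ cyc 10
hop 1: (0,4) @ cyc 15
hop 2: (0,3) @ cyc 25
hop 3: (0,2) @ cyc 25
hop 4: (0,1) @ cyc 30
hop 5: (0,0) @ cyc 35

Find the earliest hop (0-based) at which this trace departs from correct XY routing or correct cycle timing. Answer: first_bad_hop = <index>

first_bad_hop = 2

  1: Δx=-1 Δy=+0 Δt=5 [ok]
  2: Δx=+0 Δy=-1 Δt=10 [BAD: Δcyc=10≠L]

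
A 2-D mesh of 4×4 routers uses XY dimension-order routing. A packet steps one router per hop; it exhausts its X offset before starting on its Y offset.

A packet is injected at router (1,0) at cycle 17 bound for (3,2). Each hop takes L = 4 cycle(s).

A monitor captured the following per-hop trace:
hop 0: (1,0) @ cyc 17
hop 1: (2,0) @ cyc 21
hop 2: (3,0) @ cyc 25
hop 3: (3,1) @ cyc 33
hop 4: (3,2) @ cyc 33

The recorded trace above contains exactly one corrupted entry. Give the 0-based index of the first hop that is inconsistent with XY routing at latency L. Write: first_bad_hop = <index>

first_bad_hop = 3

[1] (+1,+0) / 4c ⇒ ok
[2] (+1,+0) / 4c ⇒ ok
[3] (+0,+1) / 8c ⇒ BAD: Δcyc=8≠L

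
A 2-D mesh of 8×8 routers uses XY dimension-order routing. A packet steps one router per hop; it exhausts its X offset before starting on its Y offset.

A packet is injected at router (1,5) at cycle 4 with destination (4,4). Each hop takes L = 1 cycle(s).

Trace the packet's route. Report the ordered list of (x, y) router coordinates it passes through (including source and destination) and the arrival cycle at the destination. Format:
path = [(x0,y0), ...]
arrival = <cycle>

path = [(1,5), (2,5), (3,5), (4,5), (4,4)]
arrival = 8

[0] x=1 y=5 t=4
[1] x=2 y=5 t=5 →E
[2] x=3 y=5 t=6 →E
[3] x=4 y=5 t=7 →E
[4] x=4 y=4 t=8 →S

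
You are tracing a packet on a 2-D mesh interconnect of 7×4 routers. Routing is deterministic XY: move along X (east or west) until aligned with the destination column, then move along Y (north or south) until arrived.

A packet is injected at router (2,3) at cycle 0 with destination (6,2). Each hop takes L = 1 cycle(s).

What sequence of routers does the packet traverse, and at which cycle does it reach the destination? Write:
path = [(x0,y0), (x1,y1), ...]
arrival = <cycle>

hop 0: (2,3) @ cyc 0
hop 1: (3,3) @ cyc 1  [E]
hop 2: (4,3) @ cyc 2  [E]
hop 3: (5,3) @ cyc 3  [E]
hop 4: (6,3) @ cyc 4  [E]
hop 5: (6,2) @ cyc 5  [S]

path = [(2,3), (3,3), (4,3), (5,3), (6,3), (6,2)]
arrival = 5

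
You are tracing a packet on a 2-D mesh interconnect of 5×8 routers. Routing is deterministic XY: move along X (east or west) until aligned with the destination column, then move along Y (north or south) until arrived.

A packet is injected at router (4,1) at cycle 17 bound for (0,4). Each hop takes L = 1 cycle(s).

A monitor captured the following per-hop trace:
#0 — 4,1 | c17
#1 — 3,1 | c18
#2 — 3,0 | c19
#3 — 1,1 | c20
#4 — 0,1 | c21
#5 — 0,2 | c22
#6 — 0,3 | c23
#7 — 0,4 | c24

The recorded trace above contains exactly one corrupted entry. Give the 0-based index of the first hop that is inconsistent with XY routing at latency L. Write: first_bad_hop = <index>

first_bad_hop = 2

hop 1: step (-1,+0), +1 cyc — ok
hop 2: step (+0,-1), +1 cyc — BAD: Y-move but x=3≠0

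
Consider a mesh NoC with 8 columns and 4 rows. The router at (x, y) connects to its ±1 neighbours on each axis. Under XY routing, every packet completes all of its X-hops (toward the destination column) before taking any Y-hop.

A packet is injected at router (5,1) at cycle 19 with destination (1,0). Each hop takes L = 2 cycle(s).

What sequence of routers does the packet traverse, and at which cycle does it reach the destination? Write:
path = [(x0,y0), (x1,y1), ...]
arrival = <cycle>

t=19: at (5,1)
t=21: at (4,1) after W
t=23: at (3,1) after W
t=25: at (2,1) after W
t=27: at (1,1) after W
t=29: at (1,0) after S

path = [(5,1), (4,1), (3,1), (2,1), (1,1), (1,0)]
arrival = 29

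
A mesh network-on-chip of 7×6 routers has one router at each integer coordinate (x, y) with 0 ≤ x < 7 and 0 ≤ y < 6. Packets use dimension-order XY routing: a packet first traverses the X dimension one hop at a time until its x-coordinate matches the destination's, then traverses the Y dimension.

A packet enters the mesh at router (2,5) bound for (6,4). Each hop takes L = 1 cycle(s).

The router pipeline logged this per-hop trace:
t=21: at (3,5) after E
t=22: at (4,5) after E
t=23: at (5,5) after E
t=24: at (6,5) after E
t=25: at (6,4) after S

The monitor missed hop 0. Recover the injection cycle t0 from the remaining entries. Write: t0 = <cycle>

t0 = 20

At hop 1 the cycle is 21; in general cyc_k = t0 + kL.
So t0 = 21 − 1·1 = 20.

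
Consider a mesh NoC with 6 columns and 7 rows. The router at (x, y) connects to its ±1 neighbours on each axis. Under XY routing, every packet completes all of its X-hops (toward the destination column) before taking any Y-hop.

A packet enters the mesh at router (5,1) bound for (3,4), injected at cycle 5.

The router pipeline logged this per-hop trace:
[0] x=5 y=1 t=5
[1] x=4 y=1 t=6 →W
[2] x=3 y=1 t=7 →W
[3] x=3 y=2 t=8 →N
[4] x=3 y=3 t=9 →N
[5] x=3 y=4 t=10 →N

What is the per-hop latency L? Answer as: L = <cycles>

cyc[1] − cyc[0] = 6 − 5 = 1.
Per-hop latency L = Δcyc = 1.

L = 1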